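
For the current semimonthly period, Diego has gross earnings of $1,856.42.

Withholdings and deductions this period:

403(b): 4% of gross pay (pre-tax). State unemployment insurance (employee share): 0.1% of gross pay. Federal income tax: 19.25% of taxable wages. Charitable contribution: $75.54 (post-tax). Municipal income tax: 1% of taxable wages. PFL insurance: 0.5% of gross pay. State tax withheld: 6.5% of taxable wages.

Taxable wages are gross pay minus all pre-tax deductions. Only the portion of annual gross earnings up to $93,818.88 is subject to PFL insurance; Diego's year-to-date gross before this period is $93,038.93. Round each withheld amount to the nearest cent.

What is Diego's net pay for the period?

$1,224.13

403(b): $1,856.42 × 0.04 = $74.26
Taxable wages = $1,856.42 − $74.26 = $1,782.16
State tax withheld: $1,782.16 × 0.065 = $115.84
Municipal income tax: $1,782.16 × 0.01 = $17.82
Federal income tax: $1,782.16 × 0.1925 = $343.07
State unemployment insurance (employee share): $1,856.42 × 0.001 = $1.86
PFL insurance: only $93,818.88 − $93,038.93 = $779.95 of this check is subject → $779.95 × 0.005 = $3.90
Charitable contribution: $75.54
Total deductions = $74.26 + $115.84 + $17.82 + $343.07 + $1.86 + $3.90 + $75.54 = $632.29
Net pay = $1,856.42 − $632.29 = $1,224.13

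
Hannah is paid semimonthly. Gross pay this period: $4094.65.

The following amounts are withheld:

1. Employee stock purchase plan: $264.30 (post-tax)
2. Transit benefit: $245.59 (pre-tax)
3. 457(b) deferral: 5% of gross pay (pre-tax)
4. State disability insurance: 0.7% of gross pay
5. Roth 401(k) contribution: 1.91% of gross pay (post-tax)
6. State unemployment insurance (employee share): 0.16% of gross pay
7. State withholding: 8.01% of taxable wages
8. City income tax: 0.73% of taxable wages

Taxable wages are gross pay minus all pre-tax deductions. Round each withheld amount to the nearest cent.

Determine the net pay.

Transit benefit: $245.59
457(b) deferral: $4094.65 × 0.05 = $204.73
Pre-tax total = $245.59 + $204.73 = $450.32
Taxable wages = $4094.65 − $450.32 = $3644.33
City income tax: $3644.33 × 0.0073 = $26.60
State withholding: $3644.33 × 0.0801 = $291.91
State disability insurance: $4094.65 × 0.007 = $28.66
State unemployment insurance (employee share): $4094.65 × 0.0016 = $6.55
Employee stock purchase plan: $264.30
Roth 401(k) contribution: $4094.65 × 0.0191 = $78.21
Total deductions = $245.59 + $204.73 + $26.60 + $291.91 + $28.66 + $6.55 + $264.30 + $78.21 = $1146.55
Net pay = $4094.65 − $1146.55 = $2948.10

$2948.10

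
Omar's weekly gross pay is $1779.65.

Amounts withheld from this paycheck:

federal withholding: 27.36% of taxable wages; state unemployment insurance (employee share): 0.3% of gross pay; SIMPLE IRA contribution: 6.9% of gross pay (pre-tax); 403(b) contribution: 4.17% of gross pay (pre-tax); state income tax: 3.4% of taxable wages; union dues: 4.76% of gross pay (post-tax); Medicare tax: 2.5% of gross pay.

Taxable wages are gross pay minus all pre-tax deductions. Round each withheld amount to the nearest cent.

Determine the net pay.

$961.28

SIMPLE IRA contribution: $1779.65 × 0.069 = $122.80
403(b) contribution: $1779.65 × 0.0417 = $74.21
Pre-tax total = $122.80 + $74.21 = $197.01
Taxable wages = $1779.65 − $197.01 = $1582.64
Federal withholding: $1582.64 × 0.2736 = $433.01
State income tax: $1582.64 × 0.034 = $53.81
Medicare tax: $1779.65 × 0.025 = $44.49
State unemployment insurance (employee share): $1779.65 × 0.003 = $5.34
Union dues: $1779.65 × 0.0476 = $84.71
Total deductions = $122.80 + $74.21 + $433.01 + $53.81 + $44.49 + $5.34 + $84.71 = $818.37
Net pay = $1779.65 − $818.37 = $961.28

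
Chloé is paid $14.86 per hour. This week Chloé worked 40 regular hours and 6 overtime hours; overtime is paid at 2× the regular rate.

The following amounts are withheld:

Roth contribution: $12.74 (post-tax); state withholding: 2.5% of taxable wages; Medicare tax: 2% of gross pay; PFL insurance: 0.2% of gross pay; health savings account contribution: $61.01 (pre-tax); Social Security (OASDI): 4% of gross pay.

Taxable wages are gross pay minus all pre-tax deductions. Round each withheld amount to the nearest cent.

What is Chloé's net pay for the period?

$633.27

Regular pay: 40 × $14.86 = $594.40
Overtime pay: 6 × $14.86 × 2 = $178.32
Gross pay = $594.40 + $178.32 = $772.72
Health savings account contribution: $61.01
Taxable wages = $772.72 − $61.01 = $711.71
State withholding: $711.71 × 0.025 = $17.79
Medicare tax: $772.72 × 0.02 = $15.45
Social Security (OASDI): $772.72 × 0.04 = $30.91
PFL insurance: $772.72 × 0.002 = $1.55
Roth contribution: $12.74
Total deductions = $61.01 + $17.79 + $15.45 + $30.91 + $1.55 + $12.74 = $139.45
Net pay = $772.72 − $139.45 = $633.27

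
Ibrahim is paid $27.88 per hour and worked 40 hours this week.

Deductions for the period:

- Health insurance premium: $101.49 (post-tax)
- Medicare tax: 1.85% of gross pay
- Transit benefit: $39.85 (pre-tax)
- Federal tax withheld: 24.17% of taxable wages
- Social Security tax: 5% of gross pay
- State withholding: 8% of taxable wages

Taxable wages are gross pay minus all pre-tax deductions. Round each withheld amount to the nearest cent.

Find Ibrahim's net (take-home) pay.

Gross pay: 40 × $27.88 = $1,115.20
Transit benefit: $39.85
Taxable wages = $1,115.20 − $39.85 = $1,075.35
Federal tax withheld: $1,075.35 × 0.2417 = $259.91
State withholding: $1,075.35 × 0.08 = $86.03
Medicare tax: $1,115.20 × 0.0185 = $20.63
Social Security tax: $1,115.20 × 0.05 = $55.76
Health insurance premium: $101.49
Total deductions = $39.85 + $259.91 + $86.03 + $20.63 + $55.76 + $101.49 = $563.67
Net pay = $1,115.20 − $563.67 = $551.53

$551.53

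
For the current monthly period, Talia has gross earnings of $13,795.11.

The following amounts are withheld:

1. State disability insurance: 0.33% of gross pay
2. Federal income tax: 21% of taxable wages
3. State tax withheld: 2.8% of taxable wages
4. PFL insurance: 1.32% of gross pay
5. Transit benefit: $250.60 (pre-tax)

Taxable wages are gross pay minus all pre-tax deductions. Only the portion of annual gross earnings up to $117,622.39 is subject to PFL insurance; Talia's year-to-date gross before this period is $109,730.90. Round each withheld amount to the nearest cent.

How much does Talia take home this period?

$10,171.22

Transit benefit: $250.60
Taxable wages = $13,795.11 − $250.60 = $13,544.51
State tax withheld: $13,544.51 × 0.028 = $379.25
Federal income tax: $13,544.51 × 0.21 = $2,844.35
PFL insurance: only $117,622.39 − $109,730.90 = $7,891.49 of this check is subject → $7,891.49 × 0.0132 = $104.17
State disability insurance: $13,795.11 × 0.0033 = $45.52
Total deductions = $250.60 + $379.25 + $2,844.35 + $104.17 + $45.52 = $3,623.89
Net pay = $13,795.11 − $3,623.89 = $10,171.22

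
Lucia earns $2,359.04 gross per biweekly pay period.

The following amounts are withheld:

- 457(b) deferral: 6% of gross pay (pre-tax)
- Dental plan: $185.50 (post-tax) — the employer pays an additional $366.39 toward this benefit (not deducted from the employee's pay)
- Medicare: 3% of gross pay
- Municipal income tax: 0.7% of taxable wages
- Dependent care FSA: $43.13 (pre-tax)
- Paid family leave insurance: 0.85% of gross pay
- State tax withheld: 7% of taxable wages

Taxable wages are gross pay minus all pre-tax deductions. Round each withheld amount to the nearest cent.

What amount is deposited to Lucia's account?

$1,730.62

Dependent care FSA: $43.13
457(b) deferral: $2,359.04 × 0.06 = $141.54
Pre-tax total = $43.13 + $141.54 = $184.67
Taxable wages = $2,359.04 − $184.67 = $2,174.37
Municipal income tax: $2,174.37 × 0.007 = $15.22
State tax withheld: $2,174.37 × 0.07 = $152.21
Paid family leave insurance: $2,359.04 × 0.0085 = $20.05
Medicare: $2,359.04 × 0.03 = $70.77
Dental plan: $185.50
(Employer's $366.39 toward dental plan is not withheld from the employee.)
Total deductions = $43.13 + $141.54 + $15.22 + $152.21 + $20.05 + $70.77 + $185.50 = $628.42
Net pay = $2,359.04 − $628.42 = $1,730.62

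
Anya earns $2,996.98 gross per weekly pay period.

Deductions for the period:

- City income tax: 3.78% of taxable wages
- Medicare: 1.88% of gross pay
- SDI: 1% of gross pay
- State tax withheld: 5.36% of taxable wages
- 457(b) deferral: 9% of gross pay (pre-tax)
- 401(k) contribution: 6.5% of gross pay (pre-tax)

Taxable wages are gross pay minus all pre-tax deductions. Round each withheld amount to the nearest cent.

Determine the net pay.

457(b) deferral: $2,996.98 × 0.09 = $269.73
401(k) contribution: $2,996.98 × 0.065 = $194.80
Pre-tax total = $269.73 + $194.80 = $464.53
Taxable wages = $2,996.98 − $464.53 = $2,532.45
City income tax: $2,532.45 × 0.0378 = $95.73
State tax withheld: $2,532.45 × 0.0536 = $135.74
Medicare: $2,996.98 × 0.0188 = $56.34
SDI: $2,996.98 × 0.01 = $29.97
Total deductions = $269.73 + $194.80 + $95.73 + $135.74 + $56.34 + $29.97 = $782.31
Net pay = $2,996.98 − $782.31 = $2,214.67

$2,214.67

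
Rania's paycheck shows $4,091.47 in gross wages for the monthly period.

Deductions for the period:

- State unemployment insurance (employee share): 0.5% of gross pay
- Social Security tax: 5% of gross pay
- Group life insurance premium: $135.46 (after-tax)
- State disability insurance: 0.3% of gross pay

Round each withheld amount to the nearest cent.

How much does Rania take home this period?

State disability insurance: $4,091.47 × 0.003 = $12.27
Social Security tax: $4,091.47 × 0.05 = $204.57
State unemployment insurance (employee share): $4,091.47 × 0.005 = $20.46
Group life insurance premium: $135.46
Total deductions = $12.27 + $204.57 + $20.46 + $135.46 = $372.76
Net pay = $4,091.47 − $372.76 = $3,718.71

$3,718.71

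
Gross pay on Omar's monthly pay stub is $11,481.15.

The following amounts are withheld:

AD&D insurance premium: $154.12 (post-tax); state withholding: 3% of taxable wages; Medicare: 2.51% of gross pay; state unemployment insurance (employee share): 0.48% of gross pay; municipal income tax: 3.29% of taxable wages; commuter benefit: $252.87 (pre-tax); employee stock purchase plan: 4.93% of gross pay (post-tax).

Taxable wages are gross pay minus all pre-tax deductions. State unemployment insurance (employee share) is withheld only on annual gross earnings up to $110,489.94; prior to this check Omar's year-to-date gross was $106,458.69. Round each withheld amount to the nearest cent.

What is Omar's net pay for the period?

$9,494.35

Commuter benefit: $252.87
Taxable wages = $11,481.15 − $252.87 = $11,228.28
Municipal income tax: $11,228.28 × 0.0329 = $369.41
State withholding: $11,228.28 × 0.03 = $336.85
Medicare: $11,481.15 × 0.0251 = $288.18
State unemployment insurance (employee share): only $110,489.94 − $106,458.69 = $4,031.25 of this check is subject → $4,031.25 × 0.0048 = $19.35
Employee stock purchase plan: $11,481.15 × 0.0493 = $566.02
AD&D insurance premium: $154.12
Total deductions = $252.87 + $369.41 + $336.85 + $288.18 + $19.35 + $566.02 + $154.12 = $1,986.80
Net pay = $11,481.15 − $1,986.80 = $9,494.35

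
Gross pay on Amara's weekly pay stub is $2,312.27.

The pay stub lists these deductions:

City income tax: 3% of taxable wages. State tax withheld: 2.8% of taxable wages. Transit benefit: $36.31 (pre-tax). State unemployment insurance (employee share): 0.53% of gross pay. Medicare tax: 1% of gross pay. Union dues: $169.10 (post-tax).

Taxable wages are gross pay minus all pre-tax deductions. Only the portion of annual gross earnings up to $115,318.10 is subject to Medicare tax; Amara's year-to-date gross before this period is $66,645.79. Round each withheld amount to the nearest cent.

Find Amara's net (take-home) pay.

Transit benefit: $36.31
Taxable wages = $2,312.27 − $36.31 = $2,275.96
City income tax: $2,275.96 × 0.03 = $68.28
State tax withheld: $2,275.96 × 0.028 = $63.73
State unemployment insurance (employee share): $2,312.27 × 0.0053 = $12.26
Medicare tax: cap not yet reached, full $2,312.27 is subject → $2,312.27 × 0.01 = $23.12
Union dues: $169.10
Total deductions = $36.31 + $68.28 + $63.73 + $12.26 + $23.12 + $169.10 = $372.80
Net pay = $2,312.27 − $372.80 = $1,939.47

$1,939.47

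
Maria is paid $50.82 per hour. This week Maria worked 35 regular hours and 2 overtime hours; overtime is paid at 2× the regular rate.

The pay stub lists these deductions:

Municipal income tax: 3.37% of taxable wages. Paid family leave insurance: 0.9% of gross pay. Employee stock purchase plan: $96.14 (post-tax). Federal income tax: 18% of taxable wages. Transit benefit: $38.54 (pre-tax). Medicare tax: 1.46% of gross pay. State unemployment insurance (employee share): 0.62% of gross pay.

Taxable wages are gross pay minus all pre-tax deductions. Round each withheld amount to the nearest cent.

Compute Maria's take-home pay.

Regular pay: 35 × $50.82 = $1778.70
Overtime pay: 2 × $50.82 × 2 = $203.28
Gross pay = $1778.70 + $203.28 = $1981.98
Transit benefit: $38.54
Taxable wages = $1981.98 − $38.54 = $1943.44
Federal income tax: $1943.44 × 0.18 = $349.82
Municipal income tax: $1943.44 × 0.0337 = $65.49
Paid family leave insurance: $1981.98 × 0.009 = $17.84
State unemployment insurance (employee share): $1981.98 × 0.0062 = $12.29
Medicare tax: $1981.98 × 0.0146 = $28.94
Employee stock purchase plan: $96.14
Total deductions = $38.54 + $349.82 + $65.49 + $17.84 + $12.29 + $28.94 + $96.14 = $609.06
Net pay = $1981.98 − $609.06 = $1372.92

$1372.92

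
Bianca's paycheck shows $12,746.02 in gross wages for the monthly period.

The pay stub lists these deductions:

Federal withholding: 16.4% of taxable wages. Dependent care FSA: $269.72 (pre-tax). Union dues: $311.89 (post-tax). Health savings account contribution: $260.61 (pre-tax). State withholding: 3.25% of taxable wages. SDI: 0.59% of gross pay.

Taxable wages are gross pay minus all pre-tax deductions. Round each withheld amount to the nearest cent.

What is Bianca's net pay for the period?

Dependent care FSA: $269.72
Health savings account contribution: $260.61
Pre-tax total = $269.72 + $260.61 = $530.33
Taxable wages = $12,746.02 − $530.33 = $12,215.69
Federal withholding: $12,215.69 × 0.164 = $2,003.37
State withholding: $12,215.69 × 0.0325 = $397.01
SDI: $12,746.02 × 0.0059 = $75.20
Union dues: $311.89
Total deductions = $269.72 + $260.61 + $2,003.37 + $397.01 + $75.20 + $311.89 = $3,317.80
Net pay = $12,746.02 − $3,317.80 = $9,428.22

$9,428.22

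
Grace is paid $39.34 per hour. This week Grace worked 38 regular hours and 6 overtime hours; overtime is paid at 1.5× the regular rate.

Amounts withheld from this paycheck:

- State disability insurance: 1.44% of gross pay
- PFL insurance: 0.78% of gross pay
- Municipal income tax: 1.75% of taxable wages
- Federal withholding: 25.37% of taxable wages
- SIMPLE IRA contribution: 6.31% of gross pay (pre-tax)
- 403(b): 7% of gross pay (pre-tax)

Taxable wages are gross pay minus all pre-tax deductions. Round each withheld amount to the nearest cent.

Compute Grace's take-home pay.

Regular pay: 38 × $39.34 = $1,494.92
Overtime pay: 6 × $39.34 × 1.5 = $354.06
Gross pay = $1,494.92 + $354.06 = $1,848.98
403(b): $1,848.98 × 0.07 = $129.43
SIMPLE IRA contribution: $1,848.98 × 0.0631 = $116.67
Pre-tax total = $129.43 + $116.67 = $246.10
Taxable wages = $1,848.98 − $246.10 = $1,602.88
Federal withholding: $1,602.88 × 0.2537 = $406.65
Municipal income tax: $1,602.88 × 0.0175 = $28.05
State disability insurance: $1,848.98 × 0.0144 = $26.63
PFL insurance: $1,848.98 × 0.0078 = $14.42
Total deductions = $129.43 + $116.67 + $406.65 + $28.05 + $26.63 + $14.42 = $721.85
Net pay = $1,848.98 − $721.85 = $1,127.13

$1,127.13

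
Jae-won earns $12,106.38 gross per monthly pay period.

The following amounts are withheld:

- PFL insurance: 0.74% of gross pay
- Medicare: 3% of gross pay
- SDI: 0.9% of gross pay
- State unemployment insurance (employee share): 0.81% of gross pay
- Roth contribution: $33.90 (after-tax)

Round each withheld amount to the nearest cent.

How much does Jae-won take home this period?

State unemployment insurance (employee share): $12,106.38 × 0.0081 = $98.06
Medicare: $12,106.38 × 0.03 = $363.19
SDI: $12,106.38 × 0.009 = $108.96
PFL insurance: $12,106.38 × 0.0074 = $89.59
Roth contribution: $33.90
Total deductions = $98.06 + $363.19 + $108.96 + $89.59 + $33.90 = $693.70
Net pay = $12,106.38 − $693.70 = $11,412.68

$11,412.68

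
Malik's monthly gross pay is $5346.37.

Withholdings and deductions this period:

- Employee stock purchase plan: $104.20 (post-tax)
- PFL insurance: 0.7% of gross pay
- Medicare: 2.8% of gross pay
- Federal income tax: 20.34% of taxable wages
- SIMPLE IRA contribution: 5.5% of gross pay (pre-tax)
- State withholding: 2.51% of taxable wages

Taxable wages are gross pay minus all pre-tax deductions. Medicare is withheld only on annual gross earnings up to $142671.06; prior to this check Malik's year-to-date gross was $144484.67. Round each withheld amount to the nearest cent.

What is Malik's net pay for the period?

SIMPLE IRA contribution: $5346.37 × 0.055 = $294.05
Taxable wages = $5346.37 − $294.05 = $5052.32
Federal income tax: $5052.32 × 0.2034 = $1027.64
State withholding: $5052.32 × 0.0251 = $126.81
PFL insurance: $5346.37 × 0.007 = $37.42
Medicare: annual cap $142671.06 already reached (YTD $144484.67), so $0.00
Employee stock purchase plan: $104.20
Total deductions = $294.05 + $1027.64 + $126.81 + $37.42 + $0.00 + $104.20 = $1590.12
Net pay = $5346.37 − $1590.12 = $3756.25

$3756.25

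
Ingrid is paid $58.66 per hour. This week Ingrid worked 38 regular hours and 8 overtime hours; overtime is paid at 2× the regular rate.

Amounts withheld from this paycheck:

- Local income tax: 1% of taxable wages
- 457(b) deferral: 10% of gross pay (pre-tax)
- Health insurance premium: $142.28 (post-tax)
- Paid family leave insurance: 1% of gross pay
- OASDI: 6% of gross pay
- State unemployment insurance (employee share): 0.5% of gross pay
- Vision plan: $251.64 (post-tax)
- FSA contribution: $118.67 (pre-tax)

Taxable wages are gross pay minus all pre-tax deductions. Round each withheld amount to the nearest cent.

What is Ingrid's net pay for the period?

Regular pay: 38 × $58.66 = $2,229.08
Overtime pay: 8 × $58.66 × 2 = $938.56
Gross pay = $2,229.08 + $938.56 = $3,167.64
457(b) deferral: $3,167.64 × 0.1 = $316.76
FSA contribution: $118.67
Pre-tax total = $316.76 + $118.67 = $435.43
Taxable wages = $3,167.64 − $435.43 = $2,732.21
Local income tax: $2,732.21 × 0.01 = $27.32
OASDI: $3,167.64 × 0.06 = $190.06
State unemployment insurance (employee share): $3,167.64 × 0.005 = $15.84
Paid family leave insurance: $3,167.64 × 0.01 = $31.68
Vision plan: $251.64
Health insurance premium: $142.28
Total deductions = $316.76 + $118.67 + $27.32 + $190.06 + $15.84 + $31.68 + $251.64 + $142.28 = $1,094.25
Net pay = $3,167.64 − $1,094.25 = $2,073.39

$2,073.39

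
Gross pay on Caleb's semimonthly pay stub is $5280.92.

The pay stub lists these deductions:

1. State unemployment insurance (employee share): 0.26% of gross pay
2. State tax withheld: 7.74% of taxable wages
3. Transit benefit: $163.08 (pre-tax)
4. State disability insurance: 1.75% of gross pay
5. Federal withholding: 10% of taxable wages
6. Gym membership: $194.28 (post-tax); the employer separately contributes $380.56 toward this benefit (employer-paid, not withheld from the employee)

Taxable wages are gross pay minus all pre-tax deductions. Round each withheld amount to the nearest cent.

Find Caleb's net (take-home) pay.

Transit benefit: $163.08
Taxable wages = $5280.92 − $163.08 = $5117.84
Federal withholding: $5117.84 × 0.1 = $511.78
State tax withheld: $5117.84 × 0.0774 = $396.12
State unemployment insurance (employee share): $5280.92 × 0.0026 = $13.73
State disability insurance: $5280.92 × 0.0175 = $92.42
Gym membership: $194.28
(Employer's $380.56 toward gym membership is not withheld from the employee.)
Total deductions = $163.08 + $511.78 + $396.12 + $13.73 + $92.42 + $194.28 = $1371.41
Net pay = $5280.92 − $1371.41 = $3909.51

$3909.51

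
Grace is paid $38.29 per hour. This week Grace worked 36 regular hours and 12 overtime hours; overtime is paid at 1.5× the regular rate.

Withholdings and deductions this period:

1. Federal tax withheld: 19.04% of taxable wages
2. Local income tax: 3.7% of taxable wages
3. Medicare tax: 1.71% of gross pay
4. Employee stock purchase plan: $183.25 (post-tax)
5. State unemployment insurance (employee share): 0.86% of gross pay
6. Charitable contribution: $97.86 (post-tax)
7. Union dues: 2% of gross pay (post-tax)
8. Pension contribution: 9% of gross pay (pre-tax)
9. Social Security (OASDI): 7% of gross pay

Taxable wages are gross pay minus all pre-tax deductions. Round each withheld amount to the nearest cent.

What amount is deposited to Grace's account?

$933.36

Regular pay: 36 × $38.29 = $1,378.44
Overtime pay: 12 × $38.29 × 1.5 = $689.22
Gross pay = $1,378.44 + $689.22 = $2,067.66
Pension contribution: $2,067.66 × 0.09 = $186.09
Taxable wages = $2,067.66 − $186.09 = $1,881.57
Federal tax withheld: $1,881.57 × 0.1904 = $358.25
Local income tax: $1,881.57 × 0.037 = $69.62
Social Security (OASDI): $2,067.66 × 0.07 = $144.74
State unemployment insurance (employee share): $2,067.66 × 0.0086 = $17.78
Medicare tax: $2,067.66 × 0.0171 = $35.36
Charitable contribution: $97.86
Employee stock purchase plan: $183.25
Union dues: $2,067.66 × 0.02 = $41.35
Total deductions = $186.09 + $358.25 + $69.62 + $144.74 + $17.78 + $35.36 + $97.86 + $183.25 + $41.35 = $1,134.30
Net pay = $2,067.66 − $1,134.30 = $933.36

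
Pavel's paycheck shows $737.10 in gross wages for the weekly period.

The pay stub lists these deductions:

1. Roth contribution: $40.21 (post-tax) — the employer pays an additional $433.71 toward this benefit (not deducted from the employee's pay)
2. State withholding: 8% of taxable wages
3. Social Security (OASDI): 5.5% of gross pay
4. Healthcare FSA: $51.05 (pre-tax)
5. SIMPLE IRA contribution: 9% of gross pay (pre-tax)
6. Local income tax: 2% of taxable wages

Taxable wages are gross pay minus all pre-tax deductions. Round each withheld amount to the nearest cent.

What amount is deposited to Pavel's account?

$476.99

SIMPLE IRA contribution: $737.10 × 0.09 = $66.34
Healthcare FSA: $51.05
Pre-tax total = $66.34 + $51.05 = $117.39
Taxable wages = $737.10 − $117.39 = $619.71
State withholding: $619.71 × 0.08 = $49.58
Local income tax: $619.71 × 0.02 = $12.39
Social Security (OASDI): $737.10 × 0.055 = $40.54
Roth contribution: $40.21
(Employer's $433.71 toward Roth contribution is not withheld from the employee.)
Total deductions = $66.34 + $51.05 + $49.58 + $12.39 + $40.54 + $40.21 = $260.11
Net pay = $737.10 − $260.11 = $476.99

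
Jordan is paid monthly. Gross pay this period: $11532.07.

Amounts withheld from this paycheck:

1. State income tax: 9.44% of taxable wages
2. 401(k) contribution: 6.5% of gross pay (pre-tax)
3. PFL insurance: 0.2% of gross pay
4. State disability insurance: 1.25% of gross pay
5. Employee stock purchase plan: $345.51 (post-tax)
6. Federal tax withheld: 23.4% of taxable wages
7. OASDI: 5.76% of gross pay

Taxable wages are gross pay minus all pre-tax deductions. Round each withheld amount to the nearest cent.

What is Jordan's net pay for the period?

401(k) contribution: $11532.07 × 0.065 = $749.58
Taxable wages = $11532.07 − $749.58 = $10782.49
State income tax: $10782.49 × 0.0944 = $1017.87
Federal tax withheld: $10782.49 × 0.234 = $2523.10
PFL insurance: $11532.07 × 0.002 = $23.06
OASDI: $11532.07 × 0.0576 = $664.25
State disability insurance: $11532.07 × 0.0125 = $144.15
Employee stock purchase plan: $345.51
Total deductions = $749.58 + $1017.87 + $2523.10 + $23.06 + $664.25 + $144.15 + $345.51 = $5467.52
Net pay = $11532.07 − $5467.52 = $6064.55

$6064.55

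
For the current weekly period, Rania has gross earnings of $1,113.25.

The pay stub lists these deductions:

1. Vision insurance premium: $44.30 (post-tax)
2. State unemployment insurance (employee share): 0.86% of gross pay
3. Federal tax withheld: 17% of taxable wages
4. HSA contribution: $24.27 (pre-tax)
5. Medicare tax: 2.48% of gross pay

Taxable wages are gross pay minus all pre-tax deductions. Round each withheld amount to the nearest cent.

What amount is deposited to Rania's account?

$822.37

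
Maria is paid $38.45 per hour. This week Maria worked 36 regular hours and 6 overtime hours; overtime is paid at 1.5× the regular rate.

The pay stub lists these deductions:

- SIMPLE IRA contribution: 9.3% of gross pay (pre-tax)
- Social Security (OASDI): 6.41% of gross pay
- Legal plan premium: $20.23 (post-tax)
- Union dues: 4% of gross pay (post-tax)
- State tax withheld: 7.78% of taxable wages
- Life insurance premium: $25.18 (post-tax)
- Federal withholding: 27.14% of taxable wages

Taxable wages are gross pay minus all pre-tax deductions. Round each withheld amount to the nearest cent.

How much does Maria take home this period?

Regular pay: 36 × $38.45 = $1,384.20
Overtime pay: 6 × $38.45 × 1.5 = $346.05
Gross pay = $1,384.20 + $346.05 = $1,730.25
SIMPLE IRA contribution: $1,730.25 × 0.093 = $160.91
Taxable wages = $1,730.25 − $160.91 = $1,569.34
Federal withholding: $1,569.34 × 0.2714 = $425.92
State tax withheld: $1,569.34 × 0.0778 = $122.09
Social Security (OASDI): $1,730.25 × 0.0641 = $110.91
Union dues: $1,730.25 × 0.04 = $69.21
Life insurance premium: $25.18
Legal plan premium: $20.23
Total deductions = $160.91 + $425.92 + $122.09 + $110.91 + $69.21 + $25.18 + $20.23 = $934.45
Net pay = $1,730.25 − $934.45 = $795.80

$795.80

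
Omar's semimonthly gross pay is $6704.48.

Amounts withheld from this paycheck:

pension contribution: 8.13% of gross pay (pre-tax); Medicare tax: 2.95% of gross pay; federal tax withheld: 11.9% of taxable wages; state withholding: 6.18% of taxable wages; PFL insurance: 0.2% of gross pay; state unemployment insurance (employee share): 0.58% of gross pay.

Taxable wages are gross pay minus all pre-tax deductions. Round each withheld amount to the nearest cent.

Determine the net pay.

$4795.71

Pension contribution: $6704.48 × 0.0813 = $545.07
Taxable wages = $6704.48 − $545.07 = $6159.41
State withholding: $6159.41 × 0.0618 = $380.65
Federal tax withheld: $6159.41 × 0.119 = $732.97
PFL insurance: $6704.48 × 0.002 = $13.41
State unemployment insurance (employee share): $6704.48 × 0.0058 = $38.89
Medicare tax: $6704.48 × 0.0295 = $197.78
Total deductions = $545.07 + $380.65 + $732.97 + $13.41 + $38.89 + $197.78 = $1908.77
Net pay = $6704.48 − $1908.77 = $4795.71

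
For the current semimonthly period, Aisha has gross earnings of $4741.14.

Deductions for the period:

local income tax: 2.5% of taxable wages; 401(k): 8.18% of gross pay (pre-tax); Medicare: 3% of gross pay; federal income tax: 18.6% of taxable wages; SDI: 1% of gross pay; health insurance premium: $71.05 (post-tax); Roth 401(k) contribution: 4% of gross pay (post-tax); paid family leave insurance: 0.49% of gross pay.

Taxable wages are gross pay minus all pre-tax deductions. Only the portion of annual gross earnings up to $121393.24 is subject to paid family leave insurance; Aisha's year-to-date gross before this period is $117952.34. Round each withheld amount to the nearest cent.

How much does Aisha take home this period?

$2967.56

401(k): $4741.14 × 0.0818 = $387.83
Taxable wages = $4741.14 − $387.83 = $4353.31
Federal income tax: $4353.31 × 0.186 = $809.72
Local income tax: $4353.31 × 0.025 = $108.83
Medicare: $4741.14 × 0.03 = $142.23
SDI: $4741.14 × 0.01 = $47.41
Paid family leave insurance: only $121393.24 − $117952.34 = $3440.90 of this check is subject → $3440.90 × 0.0049 = $16.86
Health insurance premium: $71.05
Roth 401(k) contribution: $4741.14 × 0.04 = $189.65
Total deductions = $387.83 + $809.72 + $108.83 + $142.23 + $47.41 + $16.86 + $71.05 + $189.65 = $1773.58
Net pay = $4741.14 − $1773.58 = $2967.56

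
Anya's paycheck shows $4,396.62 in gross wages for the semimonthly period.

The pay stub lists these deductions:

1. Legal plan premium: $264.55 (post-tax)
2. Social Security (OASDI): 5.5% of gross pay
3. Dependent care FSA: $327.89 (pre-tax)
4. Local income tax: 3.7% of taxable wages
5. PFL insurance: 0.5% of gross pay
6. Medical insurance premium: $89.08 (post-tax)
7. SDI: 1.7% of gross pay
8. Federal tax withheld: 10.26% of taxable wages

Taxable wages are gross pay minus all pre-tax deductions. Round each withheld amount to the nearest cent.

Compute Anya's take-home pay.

$2,808.58

Dependent care FSA: $327.89
Taxable wages = $4,396.62 − $327.89 = $4,068.73
Local income tax: $4,068.73 × 0.037 = $150.54
Federal tax withheld: $4,068.73 × 0.1026 = $417.45
SDI: $4,396.62 × 0.017 = $74.74
PFL insurance: $4,396.62 × 0.005 = $21.98
Social Security (OASDI): $4,396.62 × 0.055 = $241.81
Medical insurance premium: $89.08
Legal plan premium: $264.55
Total deductions = $327.89 + $150.54 + $417.45 + $74.74 + $21.98 + $241.81 + $89.08 + $264.55 = $1,588.04
Net pay = $4,396.62 − $1,588.04 = $2,808.58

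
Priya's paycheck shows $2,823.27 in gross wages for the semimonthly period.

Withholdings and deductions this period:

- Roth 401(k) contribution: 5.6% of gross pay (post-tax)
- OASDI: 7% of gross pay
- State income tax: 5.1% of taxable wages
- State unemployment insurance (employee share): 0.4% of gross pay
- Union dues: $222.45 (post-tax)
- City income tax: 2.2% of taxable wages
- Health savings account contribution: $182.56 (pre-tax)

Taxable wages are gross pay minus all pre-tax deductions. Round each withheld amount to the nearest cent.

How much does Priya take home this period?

$1,858.46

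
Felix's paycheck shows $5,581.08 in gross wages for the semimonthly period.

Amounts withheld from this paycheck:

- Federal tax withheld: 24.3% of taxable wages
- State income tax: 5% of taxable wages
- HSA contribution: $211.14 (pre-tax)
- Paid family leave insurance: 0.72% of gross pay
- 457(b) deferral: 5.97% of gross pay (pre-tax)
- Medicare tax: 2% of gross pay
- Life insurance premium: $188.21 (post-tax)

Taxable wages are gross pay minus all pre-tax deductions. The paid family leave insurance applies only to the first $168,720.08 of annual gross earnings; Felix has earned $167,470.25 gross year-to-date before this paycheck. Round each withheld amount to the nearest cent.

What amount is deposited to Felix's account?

$3,252.15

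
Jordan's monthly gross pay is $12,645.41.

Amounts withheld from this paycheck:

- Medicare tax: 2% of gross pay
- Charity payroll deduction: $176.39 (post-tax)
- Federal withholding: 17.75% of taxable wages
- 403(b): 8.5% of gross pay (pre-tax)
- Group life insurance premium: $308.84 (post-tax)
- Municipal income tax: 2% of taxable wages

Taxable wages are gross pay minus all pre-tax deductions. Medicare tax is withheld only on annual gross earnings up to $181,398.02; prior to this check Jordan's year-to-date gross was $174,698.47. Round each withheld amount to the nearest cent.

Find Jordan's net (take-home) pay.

403(b): $12,645.41 × 0.085 = $1,074.86
Taxable wages = $12,645.41 − $1,074.86 = $11,570.55
Municipal income tax: $11,570.55 × 0.02 = $231.41
Federal withholding: $11,570.55 × 0.1775 = $2,053.77
Medicare tax: only $181,398.02 − $174,698.47 = $6,699.55 of this check is subject → $6,699.55 × 0.02 = $133.99
Charity payroll deduction: $176.39
Group life insurance premium: $308.84
Total deductions = $1,074.86 + $231.41 + $2,053.77 + $133.99 + $176.39 + $308.84 = $3,979.26
Net pay = $12,645.41 − $3,979.26 = $8,666.15

$8,666.15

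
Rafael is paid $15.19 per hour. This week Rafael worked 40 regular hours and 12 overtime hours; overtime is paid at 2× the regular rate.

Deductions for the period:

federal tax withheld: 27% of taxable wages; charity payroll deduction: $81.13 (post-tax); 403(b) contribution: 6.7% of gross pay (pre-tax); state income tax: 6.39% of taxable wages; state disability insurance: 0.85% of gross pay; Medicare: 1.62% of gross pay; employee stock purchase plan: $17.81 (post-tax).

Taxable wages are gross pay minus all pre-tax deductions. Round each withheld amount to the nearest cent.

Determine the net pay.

$481.22

Regular pay: 40 × $15.19 = $607.60
Overtime pay: 12 × $15.19 × 2 = $364.56
Gross pay = $607.60 + $364.56 = $972.16
403(b) contribution: $972.16 × 0.067 = $65.13
Taxable wages = $972.16 − $65.13 = $907.03
Federal tax withheld: $907.03 × 0.27 = $244.90
State income tax: $907.03 × 0.0639 = $57.96
Medicare: $972.16 × 0.0162 = $15.75
State disability insurance: $972.16 × 0.0085 = $8.26
Charity payroll deduction: $81.13
Employee stock purchase plan: $17.81
Total deductions = $65.13 + $244.90 + $57.96 + $15.75 + $8.26 + $81.13 + $17.81 = $490.94
Net pay = $972.16 − $490.94 = $481.22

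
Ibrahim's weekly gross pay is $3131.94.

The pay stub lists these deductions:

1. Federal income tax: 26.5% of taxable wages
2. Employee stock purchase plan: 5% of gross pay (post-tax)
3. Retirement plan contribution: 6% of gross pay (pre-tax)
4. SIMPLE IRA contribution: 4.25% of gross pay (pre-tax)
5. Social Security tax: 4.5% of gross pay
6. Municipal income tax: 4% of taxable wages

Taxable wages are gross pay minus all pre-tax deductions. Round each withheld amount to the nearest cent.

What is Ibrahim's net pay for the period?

$1656.04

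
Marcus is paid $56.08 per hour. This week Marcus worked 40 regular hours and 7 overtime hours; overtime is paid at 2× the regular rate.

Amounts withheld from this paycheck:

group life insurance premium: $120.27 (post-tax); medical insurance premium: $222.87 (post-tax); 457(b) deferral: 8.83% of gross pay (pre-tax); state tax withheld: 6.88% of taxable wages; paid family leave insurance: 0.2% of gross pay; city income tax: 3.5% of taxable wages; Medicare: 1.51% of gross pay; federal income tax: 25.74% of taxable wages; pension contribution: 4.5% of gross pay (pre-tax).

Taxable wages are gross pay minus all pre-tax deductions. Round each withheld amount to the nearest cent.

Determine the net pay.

$1,281.70

Regular pay: 40 × $56.08 = $2,243.20
Overtime pay: 7 × $56.08 × 2 = $785.12
Gross pay = $2,243.20 + $785.12 = $3,028.32
457(b) deferral: $3,028.32 × 0.0883 = $267.40
Pension contribution: $3,028.32 × 0.045 = $136.27
Pre-tax total = $267.40 + $136.27 = $403.67
Taxable wages = $3,028.32 − $403.67 = $2,624.65
Federal income tax: $2,624.65 × 0.2574 = $675.58
State tax withheld: $2,624.65 × 0.0688 = $180.58
City income tax: $2,624.65 × 0.035 = $91.86
Paid family leave insurance: $3,028.32 × 0.002 = $6.06
Medicare: $3,028.32 × 0.0151 = $45.73
Group life insurance premium: $120.27
Medical insurance premium: $222.87
Total deductions = $267.40 + $136.27 + $675.58 + $180.58 + $91.86 + $6.06 + $45.73 + $120.27 + $222.87 = $1,746.62
Net pay = $3,028.32 − $1,746.62 = $1,281.70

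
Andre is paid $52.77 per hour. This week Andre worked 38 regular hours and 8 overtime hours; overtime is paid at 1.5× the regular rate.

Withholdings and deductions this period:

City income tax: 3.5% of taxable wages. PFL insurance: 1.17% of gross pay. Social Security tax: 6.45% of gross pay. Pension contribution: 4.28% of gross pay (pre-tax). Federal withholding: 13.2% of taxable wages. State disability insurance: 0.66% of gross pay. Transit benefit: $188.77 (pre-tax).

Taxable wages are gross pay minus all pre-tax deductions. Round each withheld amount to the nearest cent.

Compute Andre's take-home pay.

$1,728.09

Regular pay: 38 × $52.77 = $2,005.26
Overtime pay: 8 × $52.77 × 1.5 = $633.24
Gross pay = $2,005.26 + $633.24 = $2,638.50
Transit benefit: $188.77
Pension contribution: $2,638.50 × 0.0428 = $112.93
Pre-tax total = $188.77 + $112.93 = $301.70
Taxable wages = $2,638.50 − $301.70 = $2,336.80
Federal withholding: $2,336.80 × 0.132 = $308.46
City income tax: $2,336.80 × 0.035 = $81.79
PFL insurance: $2,638.50 × 0.0117 = $30.87
State disability insurance: $2,638.50 × 0.0066 = $17.41
Social Security tax: $2,638.50 × 0.0645 = $170.18
Total deductions = $188.77 + $112.93 + $308.46 + $81.79 + $30.87 + $17.41 + $170.18 = $910.41
Net pay = $2,638.50 − $910.41 = $1,728.09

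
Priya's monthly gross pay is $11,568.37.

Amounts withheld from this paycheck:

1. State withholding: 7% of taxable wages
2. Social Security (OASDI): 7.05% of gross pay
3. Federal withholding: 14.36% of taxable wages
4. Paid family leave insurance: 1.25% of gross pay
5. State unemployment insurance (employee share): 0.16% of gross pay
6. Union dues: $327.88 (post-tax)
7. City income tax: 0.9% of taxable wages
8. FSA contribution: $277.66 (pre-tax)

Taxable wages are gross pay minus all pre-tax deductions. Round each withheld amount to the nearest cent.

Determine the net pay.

$7,470.83

FSA contribution: $277.66
Taxable wages = $11,568.37 − $277.66 = $11,290.71
State withholding: $11,290.71 × 0.07 = $790.35
Federal withholding: $11,290.71 × 0.1436 = $1,621.35
City income tax: $11,290.71 × 0.009 = $101.62
Paid family leave insurance: $11,568.37 × 0.0125 = $144.60
State unemployment insurance (employee share): $11,568.37 × 0.0016 = $18.51
Social Security (OASDI): $11,568.37 × 0.0705 = $815.57
Union dues: $327.88
Total deductions = $277.66 + $790.35 + $1,621.35 + $101.62 + $144.60 + $18.51 + $815.57 + $327.88 = $4,097.54
Net pay = $11,568.37 − $4,097.54 = $7,470.83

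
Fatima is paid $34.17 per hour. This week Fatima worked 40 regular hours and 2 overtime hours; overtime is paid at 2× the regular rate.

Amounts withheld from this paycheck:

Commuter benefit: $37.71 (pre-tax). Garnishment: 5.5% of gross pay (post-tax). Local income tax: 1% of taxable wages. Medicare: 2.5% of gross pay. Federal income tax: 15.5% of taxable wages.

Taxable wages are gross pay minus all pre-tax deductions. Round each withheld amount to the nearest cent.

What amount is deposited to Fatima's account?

$1103.64

Regular pay: 40 × $34.17 = $1366.80
Overtime pay: 2 × $34.17 × 2 = $136.68
Gross pay = $1366.80 + $136.68 = $1503.48
Commuter benefit: $37.71
Taxable wages = $1503.48 − $37.71 = $1465.77
Federal income tax: $1465.77 × 0.155 = $227.19
Local income tax: $1465.77 × 0.01 = $14.66
Medicare: $1503.48 × 0.025 = $37.59
Garnishment: $1503.48 × 0.055 = $82.69
Total deductions = $37.71 + $227.19 + $14.66 + $37.59 + $82.69 = $399.84
Net pay = $1503.48 − $399.84 = $1103.64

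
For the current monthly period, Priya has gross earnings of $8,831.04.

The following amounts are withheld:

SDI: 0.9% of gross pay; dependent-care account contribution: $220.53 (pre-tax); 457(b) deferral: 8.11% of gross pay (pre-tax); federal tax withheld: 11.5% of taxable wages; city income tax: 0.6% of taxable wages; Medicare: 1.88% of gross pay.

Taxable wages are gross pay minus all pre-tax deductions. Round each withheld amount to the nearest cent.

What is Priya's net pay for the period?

$6,693.59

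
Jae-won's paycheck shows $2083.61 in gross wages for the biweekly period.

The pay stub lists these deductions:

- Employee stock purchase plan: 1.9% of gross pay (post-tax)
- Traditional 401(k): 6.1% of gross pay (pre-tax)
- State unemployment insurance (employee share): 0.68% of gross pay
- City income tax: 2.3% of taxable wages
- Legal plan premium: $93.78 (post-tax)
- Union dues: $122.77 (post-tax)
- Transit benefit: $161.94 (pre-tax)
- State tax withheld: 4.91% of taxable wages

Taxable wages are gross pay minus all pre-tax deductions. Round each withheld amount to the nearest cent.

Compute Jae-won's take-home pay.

$1394.87

Traditional 401(k): $2083.61 × 0.061 = $127.10
Transit benefit: $161.94
Pre-tax total = $127.10 + $161.94 = $289.04
Taxable wages = $2083.61 − $289.04 = $1794.57
State tax withheld: $1794.57 × 0.0491 = $88.11
City income tax: $1794.57 × 0.023 = $41.28
State unemployment insurance (employee share): $2083.61 × 0.0068 = $14.17
Employee stock purchase plan: $2083.61 × 0.019 = $39.59
Union dues: $122.77
Legal plan premium: $93.78
Total deductions = $127.10 + $161.94 + $88.11 + $41.28 + $14.17 + $39.59 + $122.77 + $93.78 = $688.74
Net pay = $2083.61 − $688.74 = $1394.87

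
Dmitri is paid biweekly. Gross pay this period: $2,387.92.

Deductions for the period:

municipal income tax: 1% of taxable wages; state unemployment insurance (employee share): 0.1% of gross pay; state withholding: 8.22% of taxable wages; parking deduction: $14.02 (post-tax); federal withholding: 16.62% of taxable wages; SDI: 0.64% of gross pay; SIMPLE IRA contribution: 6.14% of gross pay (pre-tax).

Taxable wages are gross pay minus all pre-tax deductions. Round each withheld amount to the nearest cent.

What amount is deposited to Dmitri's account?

SIMPLE IRA contribution: $2,387.92 × 0.0614 = $146.62
Taxable wages = $2,387.92 − $146.62 = $2,241.30
State withholding: $2,241.30 × 0.0822 = $184.23
Federal withholding: $2,241.30 × 0.1662 = $372.50
Municipal income tax: $2,241.30 × 0.01 = $22.41
SDI: $2,387.92 × 0.0064 = $15.28
State unemployment insurance (employee share): $2,387.92 × 0.001 = $2.39
Parking deduction: $14.02
Total deductions = $146.62 + $184.23 + $372.50 + $22.41 + $15.28 + $2.39 + $14.02 = $757.45
Net pay = $2,387.92 − $757.45 = $1,630.47

$1,630.47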